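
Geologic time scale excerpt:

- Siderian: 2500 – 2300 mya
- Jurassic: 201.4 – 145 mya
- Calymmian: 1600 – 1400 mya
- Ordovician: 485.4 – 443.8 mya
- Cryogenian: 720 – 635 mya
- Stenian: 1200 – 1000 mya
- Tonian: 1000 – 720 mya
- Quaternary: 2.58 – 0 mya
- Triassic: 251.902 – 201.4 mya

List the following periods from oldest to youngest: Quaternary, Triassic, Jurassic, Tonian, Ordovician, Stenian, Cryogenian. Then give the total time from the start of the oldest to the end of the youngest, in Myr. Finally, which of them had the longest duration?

Start ages (Ma): Stenian 1200, Tonian 1000, Cryogenian 720, Ordovician 485.4, Triassic 251.902, Jurassic 201.4, Quaternary 2.58.
Ordered oldest to youngest: Stenian, Tonian, Cryogenian, Ordovician, Triassic, Jurassic, Quaternary.
Span = 1200 − 0 = 1200 Myr.
Durations: Cryogenian 85, Tonian 280, Stenian 200, Triassic 50.502, Jurassic 56.4, Ordovician 41.6, Quaternary 2.58 → longest is Tonian (280 Myr).

Stenian → Tonian → Cryogenian → Ordovician → Triassic → Jurassic → Quaternary; total span 1200 Myr; longest is Tonian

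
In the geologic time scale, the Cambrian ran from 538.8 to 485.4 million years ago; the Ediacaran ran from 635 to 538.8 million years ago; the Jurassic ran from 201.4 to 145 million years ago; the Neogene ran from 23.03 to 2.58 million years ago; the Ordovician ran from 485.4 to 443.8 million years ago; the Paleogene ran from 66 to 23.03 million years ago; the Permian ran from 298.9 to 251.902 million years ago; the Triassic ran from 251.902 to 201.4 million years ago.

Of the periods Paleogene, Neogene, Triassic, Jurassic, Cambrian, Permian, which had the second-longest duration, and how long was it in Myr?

Durations: Paleogene 42.97; Neogene 20.45; Triassic 50.502; Jurassic 56.4; Cambrian 53.4; Permian 46.998 Myr.
Sorted longest-first: Jurassic (56.4), Cambrian (53.4), Triassic (50.502), Permian (46.998), Paleogene (42.97), Neogene (20.45).
The second longest is Cambrian at 53.4 Myr.

Cambrian, 53.4 million years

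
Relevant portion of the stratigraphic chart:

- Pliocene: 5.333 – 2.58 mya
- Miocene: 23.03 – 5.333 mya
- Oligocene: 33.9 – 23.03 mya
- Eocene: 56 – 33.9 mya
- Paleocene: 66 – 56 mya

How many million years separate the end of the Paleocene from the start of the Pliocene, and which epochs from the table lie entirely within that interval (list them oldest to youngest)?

The Paleocene closes at 56 Ma and the Pliocene opens at 5.333 Ma, so the interval is 56 − 5.333 = 50.667 Myr.
An epoch fits inside if it starts at or after 56 Ma and ends at or before 5.333 Ma; oldest first that gives Eocene, Oligocene, Miocene.

50.667 million years; Eocene, Oligocene, Miocene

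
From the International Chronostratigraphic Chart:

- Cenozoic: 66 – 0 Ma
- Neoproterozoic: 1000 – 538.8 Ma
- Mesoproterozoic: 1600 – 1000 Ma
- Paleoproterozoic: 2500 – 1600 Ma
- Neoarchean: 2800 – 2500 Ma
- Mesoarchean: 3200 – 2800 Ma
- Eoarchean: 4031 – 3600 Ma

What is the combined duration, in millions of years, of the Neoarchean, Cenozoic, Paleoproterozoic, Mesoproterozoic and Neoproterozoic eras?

2327.2 million years

Duration is start − end for each: (2800 − 2500) + (66 − 0) + (2500 − 1600) + (1600 − 1000) + (1000 − 538.8).
That is 300 + 66 + 900 + 600 + 461.2, which totals 2327.2 million years.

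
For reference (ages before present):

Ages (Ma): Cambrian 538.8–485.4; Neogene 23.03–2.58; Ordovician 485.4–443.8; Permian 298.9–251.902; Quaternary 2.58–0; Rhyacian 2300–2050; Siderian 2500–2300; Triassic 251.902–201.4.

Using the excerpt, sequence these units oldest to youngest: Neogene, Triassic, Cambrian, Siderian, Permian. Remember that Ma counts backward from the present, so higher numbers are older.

Sorting by start age (descending Ma, since larger Ma = older): Siderian start 2500, Cambrian start 538.8, Permian start 298.9, Triassic start 251.902, Neogene start 23.03.

Siderian, then Cambrian, then Permian, then Triassic, then Neogene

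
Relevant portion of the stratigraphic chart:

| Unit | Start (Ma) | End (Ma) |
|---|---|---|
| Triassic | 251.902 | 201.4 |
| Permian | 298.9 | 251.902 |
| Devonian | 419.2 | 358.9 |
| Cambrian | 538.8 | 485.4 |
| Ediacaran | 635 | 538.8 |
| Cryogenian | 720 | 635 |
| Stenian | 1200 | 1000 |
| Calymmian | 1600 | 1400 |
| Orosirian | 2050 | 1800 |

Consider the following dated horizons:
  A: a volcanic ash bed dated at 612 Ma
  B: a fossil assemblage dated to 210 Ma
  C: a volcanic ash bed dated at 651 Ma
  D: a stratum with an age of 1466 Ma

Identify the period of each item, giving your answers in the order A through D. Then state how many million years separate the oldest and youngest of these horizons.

A — Ediacaran; B — Triassic; C — Cryogenian; D — Calymmian; span 1256 million years

Match each age against the start–end ranges in the excerpt: A = 612 Ma → Ediacaran (635–538.8); B = 210 Ma → Triassic (251.902–201.4); C = 651 Ma → Cryogenian (720–635); D = 1466 Ma → Calymmian (1600–1400).
The largest age is 1466 Ma and the smallest is 210 Ma; their difference is 1256 Myr.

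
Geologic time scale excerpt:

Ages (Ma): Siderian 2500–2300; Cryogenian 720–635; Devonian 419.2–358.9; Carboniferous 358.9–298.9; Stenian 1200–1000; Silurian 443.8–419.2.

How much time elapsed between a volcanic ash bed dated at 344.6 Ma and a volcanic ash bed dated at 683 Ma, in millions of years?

683 − 344.6 = 338.4 million years.

338.4 million years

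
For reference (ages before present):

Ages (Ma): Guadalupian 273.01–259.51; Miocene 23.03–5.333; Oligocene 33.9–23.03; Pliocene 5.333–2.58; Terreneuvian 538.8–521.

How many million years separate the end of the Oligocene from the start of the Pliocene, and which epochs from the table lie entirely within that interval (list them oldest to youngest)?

The Oligocene closes at 23.03 Ma and the Pliocene opens at 5.333 Ma, so the interval is 23.03 − 5.333 = 17.697 Myr.
An epoch fits inside if it starts at or after 23.03 Ma and ends at or before 5.333 Ma; oldest first that gives Miocene.

17.697 million years; Miocene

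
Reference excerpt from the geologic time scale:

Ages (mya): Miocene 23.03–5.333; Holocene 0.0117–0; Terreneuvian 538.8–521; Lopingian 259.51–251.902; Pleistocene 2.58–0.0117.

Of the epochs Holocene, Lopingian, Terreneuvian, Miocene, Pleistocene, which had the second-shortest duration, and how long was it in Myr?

Pleistocene, 2.5683 million years

Durations: Holocene 0.0117; Lopingian 7.608; Terreneuvian 17.8; Miocene 17.697; Pleistocene 2.5683 Myr.
Sorted shortest-first: Holocene (0.0117), Pleistocene (2.5683), Lopingian (7.608), Miocene (17.697), Terreneuvian (17.8).
The second shortest is Pleistocene at 2.5683 Myr.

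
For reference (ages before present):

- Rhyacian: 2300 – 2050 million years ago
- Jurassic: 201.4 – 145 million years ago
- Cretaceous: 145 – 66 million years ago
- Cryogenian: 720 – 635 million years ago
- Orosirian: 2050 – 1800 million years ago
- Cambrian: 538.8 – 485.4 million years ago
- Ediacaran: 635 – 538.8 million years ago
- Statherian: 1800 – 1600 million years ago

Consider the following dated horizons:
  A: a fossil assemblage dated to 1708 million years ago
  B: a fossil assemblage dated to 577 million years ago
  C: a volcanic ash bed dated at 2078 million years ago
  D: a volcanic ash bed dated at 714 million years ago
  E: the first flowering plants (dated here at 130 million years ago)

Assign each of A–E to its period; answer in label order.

A: 1708 Ma lies in 1800–1600 Ma, so Statherian.
B: 577 Ma lies in 635–538.8 Ma, so Ediacaran.
C: 2078 Ma lies in 2300–2050 Ma, so Rhyacian.
D: 714 Ma lies in 720–635 Ma, so Cryogenian.
E: 130 Ma lies in 145–66 Ma, so Cretaceous.

A — Statherian; B — Ediacaran; C — Rhyacian; D — Cryogenian; E — Cretaceous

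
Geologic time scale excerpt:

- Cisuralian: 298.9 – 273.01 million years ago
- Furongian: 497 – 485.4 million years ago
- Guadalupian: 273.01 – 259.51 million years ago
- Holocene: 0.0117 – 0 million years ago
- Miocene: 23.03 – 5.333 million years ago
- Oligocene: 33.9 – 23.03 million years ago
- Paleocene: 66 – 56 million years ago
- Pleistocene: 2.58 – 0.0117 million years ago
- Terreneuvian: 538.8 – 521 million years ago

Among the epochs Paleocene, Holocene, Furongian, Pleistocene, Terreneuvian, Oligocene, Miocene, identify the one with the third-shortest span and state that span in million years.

Start − end for each: Paleocene 66 − 56 = 10; Holocene 0.0117 − 0 = 0.0117; Furongian 497 − 485.4 = 11.6; Pleistocene 2.58 − 0.0117 = 2.5683; Terreneuvian 538.8 − 521 = 17.8; Oligocene 33.9 − 23.03 = 10.87; Miocene 23.03 − 5.333 = 17.697.
Ranking these from shortest: Holocene < Pleistocene < Paleocene < Oligocene < Furongian < Miocene < Terreneuvian.
Position 3 in that ranking is Paleocene, which lasted 10 Myr.

Paleocene, 10 million years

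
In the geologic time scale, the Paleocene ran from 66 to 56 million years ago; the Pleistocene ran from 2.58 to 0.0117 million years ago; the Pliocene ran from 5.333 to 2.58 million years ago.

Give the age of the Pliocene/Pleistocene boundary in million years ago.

2.58 million years ago

The Pliocene ends and the Pleistocene begins at 2.58 million years ago.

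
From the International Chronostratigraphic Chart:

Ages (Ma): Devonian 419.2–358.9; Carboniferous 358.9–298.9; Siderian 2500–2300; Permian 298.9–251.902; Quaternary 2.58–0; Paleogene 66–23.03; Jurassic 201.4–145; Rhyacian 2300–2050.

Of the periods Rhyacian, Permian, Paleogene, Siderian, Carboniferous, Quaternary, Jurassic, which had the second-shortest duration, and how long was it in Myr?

Paleogene, 42.97 million years

Start − end for each: Rhyacian 2300 − 2050 = 250; Permian 298.9 − 251.902 = 46.998; Paleogene 66 − 23.03 = 42.97; Siderian 2500 − 2300 = 200; Carboniferous 358.9 − 298.9 = 60; Quaternary 2.58 − 0 = 2.58; Jurassic 201.4 − 145 = 56.4.
Ranking these from shortest: Quaternary < Paleogene < Permian < Jurassic < Carboniferous < Siderian < Rhyacian.
Position 2 in that ranking is Paleogene, which lasted 42.97 Myr.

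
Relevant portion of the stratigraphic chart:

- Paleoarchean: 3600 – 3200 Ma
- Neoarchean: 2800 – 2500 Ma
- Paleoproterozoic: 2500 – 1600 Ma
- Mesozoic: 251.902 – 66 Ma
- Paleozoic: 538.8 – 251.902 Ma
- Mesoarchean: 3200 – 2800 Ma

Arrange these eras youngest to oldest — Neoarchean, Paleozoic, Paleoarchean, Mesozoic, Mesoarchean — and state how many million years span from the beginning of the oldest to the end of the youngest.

Mesozoic, Paleozoic, Neoarchean, Mesoarchean, Paleoarchean; total span 3534 Myr

Start ages (Ma): Paleoarchean 3600, Mesoarchean 3200, Neoarchean 2800, Paleozoic 538.8, Mesozoic 251.902.
Ordered youngest to oldest: Mesozoic, Paleozoic, Neoarchean, Mesoarchean, Paleoarchean.
Span = 3600 − 66 = 3534 Myr.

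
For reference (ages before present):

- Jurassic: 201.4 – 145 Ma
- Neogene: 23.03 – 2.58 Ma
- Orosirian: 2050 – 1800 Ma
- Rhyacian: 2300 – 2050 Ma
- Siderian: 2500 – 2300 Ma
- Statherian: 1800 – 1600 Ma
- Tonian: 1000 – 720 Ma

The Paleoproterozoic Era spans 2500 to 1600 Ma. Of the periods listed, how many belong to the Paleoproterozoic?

4

Periods inside 2500–1600 Ma: Siderian, Rhyacian, Orosirian, Statherian — 4 in total.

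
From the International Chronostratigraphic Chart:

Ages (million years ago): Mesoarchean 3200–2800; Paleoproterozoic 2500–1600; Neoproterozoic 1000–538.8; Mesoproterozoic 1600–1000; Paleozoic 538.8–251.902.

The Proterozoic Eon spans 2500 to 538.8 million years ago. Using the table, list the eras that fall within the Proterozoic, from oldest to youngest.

Eras with both bounds inside 2500–538.8 Ma: Paleoproterozoic (2500–1600), Mesoproterozoic (1600–1000), Neoproterozoic (1000–538.8).

Paleoproterozoic, Mesoproterozoic, Neoproterozoic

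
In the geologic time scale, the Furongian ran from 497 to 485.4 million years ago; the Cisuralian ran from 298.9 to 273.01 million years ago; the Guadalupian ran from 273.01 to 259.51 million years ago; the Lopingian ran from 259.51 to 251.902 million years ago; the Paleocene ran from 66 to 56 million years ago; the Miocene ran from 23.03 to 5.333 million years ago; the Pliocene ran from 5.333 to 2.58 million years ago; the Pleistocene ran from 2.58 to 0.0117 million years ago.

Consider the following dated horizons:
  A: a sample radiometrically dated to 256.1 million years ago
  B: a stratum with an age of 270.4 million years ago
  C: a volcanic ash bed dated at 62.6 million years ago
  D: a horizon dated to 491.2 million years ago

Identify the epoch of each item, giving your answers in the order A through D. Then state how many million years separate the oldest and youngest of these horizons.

A — Lopingian; B — Guadalupian; C — Paleocene; D — Furongian; span 428.6 million years

Match each age against the start–end ranges in the excerpt: A = 256.1 Ma → Lopingian (259.51–251.902); B = 270.4 Ma → Guadalupian (273.01–259.51); C = 62.6 Ma → Paleocene (66–56); D = 491.2 Ma → Furongian (497–485.4).
The largest age is 491.2 Ma and the smallest is 62.6 Ma; their difference is 428.6 Myr.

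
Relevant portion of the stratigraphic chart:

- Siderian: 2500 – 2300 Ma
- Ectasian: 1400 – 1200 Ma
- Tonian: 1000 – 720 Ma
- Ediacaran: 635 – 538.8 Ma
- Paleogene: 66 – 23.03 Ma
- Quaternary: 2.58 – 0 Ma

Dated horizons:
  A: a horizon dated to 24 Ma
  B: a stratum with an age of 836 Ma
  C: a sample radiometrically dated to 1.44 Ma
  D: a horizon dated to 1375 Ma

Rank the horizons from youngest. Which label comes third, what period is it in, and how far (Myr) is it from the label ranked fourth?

B, in the Tonian; 539 million years to D

Sorted youngest-first by Ma: C (1.44), A (24), B (836), D (1375).
The third youngest is B at 836 Ma, which lies in 1000–720 Ma: the Tonian.
The fourth youngest is D at 1375 Ma; separation = |836 − 1375| = 539 Myr.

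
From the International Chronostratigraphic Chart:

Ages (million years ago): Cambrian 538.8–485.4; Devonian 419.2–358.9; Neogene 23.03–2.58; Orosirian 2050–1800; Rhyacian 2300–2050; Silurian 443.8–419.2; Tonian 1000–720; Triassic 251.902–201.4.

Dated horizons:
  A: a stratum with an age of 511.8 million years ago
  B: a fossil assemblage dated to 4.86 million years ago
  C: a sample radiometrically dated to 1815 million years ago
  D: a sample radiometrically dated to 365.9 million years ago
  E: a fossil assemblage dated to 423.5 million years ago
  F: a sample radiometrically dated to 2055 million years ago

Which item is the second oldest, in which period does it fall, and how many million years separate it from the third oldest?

Larger Ma means older, so oldest first: F 2055 > C 1815 > A 511.8 > E 423.5 > D 365.9 > B 4.86.
Counting 2 along gives C (1815 Ma); the excerpt puts that inside the Orosirian, 2050–1800 Ma.
Next in line is A (511.8 Ma), and 1815 − 511.8 = 1303.2 Myr.

C, in the Orosirian; 1303.2 million years to A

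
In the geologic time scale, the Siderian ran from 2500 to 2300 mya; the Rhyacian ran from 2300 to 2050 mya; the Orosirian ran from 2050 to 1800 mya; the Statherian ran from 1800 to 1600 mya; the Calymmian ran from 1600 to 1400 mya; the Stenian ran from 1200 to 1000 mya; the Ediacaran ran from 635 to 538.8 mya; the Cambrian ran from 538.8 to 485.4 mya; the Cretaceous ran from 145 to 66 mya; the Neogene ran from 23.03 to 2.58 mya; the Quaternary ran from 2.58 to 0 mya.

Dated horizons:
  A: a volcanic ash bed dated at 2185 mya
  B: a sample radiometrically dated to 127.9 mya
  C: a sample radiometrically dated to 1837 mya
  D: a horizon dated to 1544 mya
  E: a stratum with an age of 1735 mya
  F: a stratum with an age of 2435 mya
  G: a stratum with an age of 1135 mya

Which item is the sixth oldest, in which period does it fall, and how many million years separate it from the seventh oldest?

Sorted oldest-first by Ma: F (2435), A (2185), C (1837), E (1735), D (1544), G (1135), B (127.9).
The sixth oldest is G at 1135 Ma, which lies in 1200–1000 Ma: the Stenian.
The seventh oldest is B at 127.9 Ma; separation = |1135 − 127.9| = 1007.1 Myr.

G, in the Stenian; 1007.1 million years to B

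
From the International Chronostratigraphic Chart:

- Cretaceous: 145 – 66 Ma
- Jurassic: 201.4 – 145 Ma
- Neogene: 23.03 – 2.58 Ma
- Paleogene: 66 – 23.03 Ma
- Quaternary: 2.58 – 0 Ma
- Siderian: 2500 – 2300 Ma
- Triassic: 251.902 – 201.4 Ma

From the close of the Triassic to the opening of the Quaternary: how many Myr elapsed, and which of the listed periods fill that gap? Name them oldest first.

198.82 million years; Jurassic, Cretaceous, Paleogene, Neogene

End of Triassic = 201.4 Ma; start of Quaternary = 2.58 Ma.
Gap = 201.4 − 2.58 = 198.82 Myr.
Periods wholly inside 201.4–2.58 Ma: Jurassic (201.4–145), Cretaceous (145–66), Paleogene (66–23.03), Neogene (23.03–2.58).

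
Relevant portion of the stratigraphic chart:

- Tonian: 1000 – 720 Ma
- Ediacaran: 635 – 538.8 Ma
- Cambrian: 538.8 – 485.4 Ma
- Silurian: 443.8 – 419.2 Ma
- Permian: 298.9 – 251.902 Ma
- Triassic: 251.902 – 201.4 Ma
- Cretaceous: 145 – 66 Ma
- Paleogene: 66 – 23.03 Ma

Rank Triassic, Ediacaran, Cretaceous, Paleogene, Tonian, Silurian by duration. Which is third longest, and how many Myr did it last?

Cretaceous, 79 million years

Start − end for each: Triassic 251.902 − 201.4 = 50.502; Ediacaran 635 − 538.8 = 96.2; Cretaceous 145 − 66 = 79; Paleogene 66 − 23.03 = 42.97; Tonian 1000 − 720 = 280; Silurian 443.8 − 419.2 = 24.6.
Ranking these from longest: Tonian > Ediacaran > Cretaceous > Triassic > Paleogene > Silurian.
Position 3 in that ranking is Cretaceous, which lasted 79 Myr.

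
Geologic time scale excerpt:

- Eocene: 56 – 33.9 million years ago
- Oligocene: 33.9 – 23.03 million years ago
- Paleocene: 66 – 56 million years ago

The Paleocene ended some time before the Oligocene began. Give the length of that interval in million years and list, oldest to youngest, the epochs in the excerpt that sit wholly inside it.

End of Paleocene = 56 Ma; start of Oligocene = 33.9 Ma.
Gap = 56 − 33.9 = 22.1 Myr.
Epochs wholly inside 56–33.9 Ma: Eocene (56–33.9).

22.1 million years; Eocene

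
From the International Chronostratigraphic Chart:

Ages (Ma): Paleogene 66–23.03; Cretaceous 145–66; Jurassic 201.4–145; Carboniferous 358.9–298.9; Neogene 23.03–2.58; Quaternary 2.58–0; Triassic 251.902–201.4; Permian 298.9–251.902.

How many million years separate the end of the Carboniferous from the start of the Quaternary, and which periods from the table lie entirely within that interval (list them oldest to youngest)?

The Carboniferous closes at 298.9 Ma and the Quaternary opens at 2.58 Ma, so the interval is 298.9 − 2.58 = 296.32 Myr.
A period fits inside if it starts at or after 298.9 Ma and ends at or before 2.58 Ma; oldest first that gives Permian, Triassic, Jurassic, Cretaceous, Paleogene, Neogene.

296.32 million years; Permian, Triassic, Jurassic, Cretaceous, Paleogene, Neogene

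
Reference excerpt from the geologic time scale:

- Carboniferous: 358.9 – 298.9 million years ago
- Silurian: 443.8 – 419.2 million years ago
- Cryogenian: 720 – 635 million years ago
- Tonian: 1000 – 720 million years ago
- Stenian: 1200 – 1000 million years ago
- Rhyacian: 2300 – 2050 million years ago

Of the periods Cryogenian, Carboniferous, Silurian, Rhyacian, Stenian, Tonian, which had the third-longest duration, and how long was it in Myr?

Stenian, 200 million years

Durations: Cryogenian 85; Carboniferous 60; Silurian 24.6; Rhyacian 250; Stenian 200; Tonian 280 Myr.
Sorted longest-first: Tonian (280), Rhyacian (250), Stenian (200), Cryogenian (85), Carboniferous (60), Silurian (24.6).
The third longest is Stenian at 200 Myr.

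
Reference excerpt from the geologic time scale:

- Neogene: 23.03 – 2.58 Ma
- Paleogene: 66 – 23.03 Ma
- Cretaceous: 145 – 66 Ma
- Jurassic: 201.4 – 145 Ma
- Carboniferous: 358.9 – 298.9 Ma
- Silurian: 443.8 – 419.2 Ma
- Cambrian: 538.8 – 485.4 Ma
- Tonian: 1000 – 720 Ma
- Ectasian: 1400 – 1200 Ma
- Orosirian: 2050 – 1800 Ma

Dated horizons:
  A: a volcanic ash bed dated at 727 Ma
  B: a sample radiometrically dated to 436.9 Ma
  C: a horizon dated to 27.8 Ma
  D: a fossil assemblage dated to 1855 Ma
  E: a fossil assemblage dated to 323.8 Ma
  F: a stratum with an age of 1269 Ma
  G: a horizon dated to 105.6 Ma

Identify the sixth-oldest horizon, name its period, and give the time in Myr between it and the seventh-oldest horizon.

G, in the Cretaceous; 77.8 million years to C

Sorted oldest-first by Ma: D (1855), F (1269), A (727), B (436.9), E (323.8), G (105.6), C (27.8).
The sixth oldest is G at 105.6 Ma, which lies in 145–66 Ma: the Cretaceous.
The seventh oldest is C at 27.8 Ma; separation = |105.6 − 27.8| = 77.8 Myr.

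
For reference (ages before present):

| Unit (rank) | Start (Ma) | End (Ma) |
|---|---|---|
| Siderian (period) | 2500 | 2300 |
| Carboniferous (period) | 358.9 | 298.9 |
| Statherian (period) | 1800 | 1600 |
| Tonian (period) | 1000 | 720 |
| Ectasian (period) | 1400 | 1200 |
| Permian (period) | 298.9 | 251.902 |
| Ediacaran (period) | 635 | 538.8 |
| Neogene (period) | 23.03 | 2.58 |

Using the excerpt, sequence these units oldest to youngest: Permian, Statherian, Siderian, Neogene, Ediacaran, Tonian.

Read off each span (Ma): Permian 298.9–251.902; Statherian 1800–1600; Siderian 2500–2300; Neogene 23.03–2.58; Ediacaran 635–538.8; Tonian 1000–720.
Larger Ma is older, so oldest→youngest is Siderian, Statherian, Tonian, Ediacaran, Permian, Neogene.

Siderian, Statherian, Tonian, Ediacaran, Permian, Neogene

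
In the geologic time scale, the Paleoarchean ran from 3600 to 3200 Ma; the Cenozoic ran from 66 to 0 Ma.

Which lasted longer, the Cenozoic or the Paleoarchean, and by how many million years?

Cenozoic: 66 − 0 = 66 Myr.
Paleoarchean: 3600 − 3200 = 400 Myr.
Difference: 400 − 66 = 334 Myr, so the Paleoarchean was longer.

Paleoarchean, by 334 million years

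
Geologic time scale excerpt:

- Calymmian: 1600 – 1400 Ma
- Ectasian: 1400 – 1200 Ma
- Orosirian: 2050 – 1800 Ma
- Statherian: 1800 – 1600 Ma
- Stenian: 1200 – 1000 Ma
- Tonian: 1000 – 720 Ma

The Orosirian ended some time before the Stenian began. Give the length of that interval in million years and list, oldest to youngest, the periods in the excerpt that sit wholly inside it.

End of Orosirian = 1800 Ma; start of Stenian = 1200 Ma.
Gap = 1800 − 1200 = 600 Myr.
Periods wholly inside 1800–1200 Ma: Statherian (1800–1600), Calymmian (1600–1400), Ectasian (1400–1200).

600 million years; Statherian, Calymmian, Ectasian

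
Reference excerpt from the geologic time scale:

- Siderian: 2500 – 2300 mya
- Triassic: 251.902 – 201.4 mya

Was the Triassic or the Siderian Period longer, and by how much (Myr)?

Siderian, by 149.498 million years

Triassic: 251.902 − 201.4 = 50.502 Myr.
Siderian: 2500 − 2300 = 200 Myr.
Difference: 200 − 50.502 = 149.498 Myr, so the Siderian was longer.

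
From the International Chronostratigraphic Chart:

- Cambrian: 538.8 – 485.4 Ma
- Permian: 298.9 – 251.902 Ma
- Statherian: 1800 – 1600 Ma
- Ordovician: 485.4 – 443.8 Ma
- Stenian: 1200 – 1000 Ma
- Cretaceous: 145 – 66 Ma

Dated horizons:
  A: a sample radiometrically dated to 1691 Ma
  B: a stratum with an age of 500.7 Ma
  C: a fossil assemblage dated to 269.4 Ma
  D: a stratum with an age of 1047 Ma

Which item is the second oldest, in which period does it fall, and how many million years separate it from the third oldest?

D, in the Stenian; 546.3 million years to B

Sorted oldest-first by Ma: A (1691), D (1047), B (500.7), C (269.4).
The second oldest is D at 1047 Ma, which lies in 1200–1000 Ma: the Stenian.
The third oldest is B at 500.7 Ma; separation = |1047 − 500.7| = 546.3 Myr.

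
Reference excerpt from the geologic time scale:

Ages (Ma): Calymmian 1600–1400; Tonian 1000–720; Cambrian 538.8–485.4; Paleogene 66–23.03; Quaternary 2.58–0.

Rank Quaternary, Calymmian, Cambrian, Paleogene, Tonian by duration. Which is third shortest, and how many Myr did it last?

Cambrian, 53.4 million years

Start − end for each: Quaternary 2.58 − 0 = 2.58; Calymmian 1600 − 1400 = 200; Cambrian 538.8 − 485.4 = 53.4; Paleogene 66 − 23.03 = 42.97; Tonian 1000 − 720 = 280.
Ranking these from shortest: Quaternary < Paleogene < Cambrian < Calymmian < Tonian.
Position 3 in that ranking is Cambrian, which lasted 53.4 Myr.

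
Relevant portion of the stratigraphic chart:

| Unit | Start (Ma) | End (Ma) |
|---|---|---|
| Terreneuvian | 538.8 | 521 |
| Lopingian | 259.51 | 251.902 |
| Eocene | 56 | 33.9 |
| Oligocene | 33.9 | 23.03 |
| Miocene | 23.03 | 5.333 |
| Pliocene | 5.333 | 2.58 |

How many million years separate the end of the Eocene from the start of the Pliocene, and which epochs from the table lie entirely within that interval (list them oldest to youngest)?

The Eocene closes at 33.9 Ma and the Pliocene opens at 5.333 Ma, so the interval is 33.9 − 5.333 = 28.567 Myr.
An epoch fits inside if it starts at or after 33.9 Ma and ends at or before 5.333 Ma; oldest first that gives Oligocene, Miocene.

28.567 million years; Oligocene, Miocene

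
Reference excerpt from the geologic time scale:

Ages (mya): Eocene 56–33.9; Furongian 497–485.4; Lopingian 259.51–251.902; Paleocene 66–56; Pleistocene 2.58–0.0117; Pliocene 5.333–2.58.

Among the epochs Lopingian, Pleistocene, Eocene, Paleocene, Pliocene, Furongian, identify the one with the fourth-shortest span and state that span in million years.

Durations: Lopingian 7.608; Pleistocene 2.5683; Eocene 22.1; Paleocene 10; Pliocene 2.753; Furongian 11.6 Myr.
Sorted shortest-first: Pleistocene (2.5683), Pliocene (2.753), Lopingian (7.608), Paleocene (10), Furongian (11.6), Eocene (22.1).
The fourth shortest is Paleocene at 10 Myr.

Paleocene, 10 million years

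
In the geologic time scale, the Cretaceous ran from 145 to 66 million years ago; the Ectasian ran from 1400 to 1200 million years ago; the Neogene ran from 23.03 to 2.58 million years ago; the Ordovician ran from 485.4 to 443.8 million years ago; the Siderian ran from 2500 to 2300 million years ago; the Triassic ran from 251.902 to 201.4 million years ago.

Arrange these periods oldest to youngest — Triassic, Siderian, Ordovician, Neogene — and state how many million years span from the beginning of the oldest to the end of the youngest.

Siderian → Ordovician → Triassic → Neogene; total span 2497.42 Myr

From the excerpt: Triassic 251.902–201.4; Siderian 2500–2300; Ordovician 485.4–443.8; Neogene 23.03–2.58 (Ma).
Larger Ma is earlier, so the oldest is Siderian and the youngest is Neogene; oldest to youngest: Siderian, Ordovician, Triassic, Neogene.
Oldest start 2500 minus youngest end 2.58 gives 2497.42 Myr overall.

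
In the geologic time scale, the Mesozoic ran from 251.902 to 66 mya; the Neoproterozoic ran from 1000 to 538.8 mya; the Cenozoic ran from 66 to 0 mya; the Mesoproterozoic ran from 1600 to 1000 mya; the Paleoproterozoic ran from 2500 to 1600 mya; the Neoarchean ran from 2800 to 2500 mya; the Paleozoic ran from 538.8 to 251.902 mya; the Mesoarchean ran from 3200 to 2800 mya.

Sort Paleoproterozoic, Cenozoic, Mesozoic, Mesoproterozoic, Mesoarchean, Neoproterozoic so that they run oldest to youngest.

Sorting by start age (descending Ma, since larger Ma = older): Mesoarchean start 3200, Paleoproterozoic start 2500, Mesoproterozoic start 1600, Neoproterozoic start 1000, Mesozoic start 251.902, Cenozoic start 66.

Mesoarchean, Paleoproterozoic, Mesoproterozoic, Neoproterozoic, Mesozoic, Cenozoic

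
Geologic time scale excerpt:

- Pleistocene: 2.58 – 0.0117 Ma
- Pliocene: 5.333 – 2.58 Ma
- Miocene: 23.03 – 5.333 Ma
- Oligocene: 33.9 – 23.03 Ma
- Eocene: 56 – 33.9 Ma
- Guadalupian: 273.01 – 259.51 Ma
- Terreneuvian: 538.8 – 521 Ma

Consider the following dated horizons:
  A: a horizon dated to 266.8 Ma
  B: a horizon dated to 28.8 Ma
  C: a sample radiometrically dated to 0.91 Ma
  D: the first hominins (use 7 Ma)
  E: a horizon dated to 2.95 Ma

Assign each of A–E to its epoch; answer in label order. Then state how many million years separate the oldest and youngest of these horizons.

A — Guadalupian; B — Oligocene; C — Pleistocene; D — Miocene; E — Pliocene; span 265.89 million years

Match each age against the start–end ranges in the excerpt: A = 266.8 Ma → Guadalupian (273.01–259.51); B = 28.8 Ma → Oligocene (33.9–23.03); C = 0.91 Ma → Pleistocene (2.58–0.0117); D = 7 Ma → Miocene (23.03–5.333); E = 2.95 Ma → Pliocene (5.333–2.58).
The largest age is 266.8 Ma and the smallest is 0.91 Ma; their difference is 265.89 Myr.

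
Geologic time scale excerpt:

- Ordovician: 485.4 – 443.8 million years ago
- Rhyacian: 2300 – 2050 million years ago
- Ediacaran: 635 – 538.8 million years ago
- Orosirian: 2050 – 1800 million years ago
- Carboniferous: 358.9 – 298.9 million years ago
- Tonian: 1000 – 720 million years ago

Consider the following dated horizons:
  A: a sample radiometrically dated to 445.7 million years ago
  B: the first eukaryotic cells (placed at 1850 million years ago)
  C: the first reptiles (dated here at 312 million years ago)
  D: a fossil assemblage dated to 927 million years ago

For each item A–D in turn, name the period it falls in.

A — Ordovician; B — Orosirian; C — Carboniferous; D — Tonian

A: 445.7 Ma lies in 485.4–443.8 Ma, so Ordovician.
B: 1850 Ma lies in 2050–1800 Ma, so Orosirian.
C: 312 Ma lies in 358.9–298.9 Ma, so Carboniferous.
D: 927 Ma lies in 1000–720 Ma, so Tonian.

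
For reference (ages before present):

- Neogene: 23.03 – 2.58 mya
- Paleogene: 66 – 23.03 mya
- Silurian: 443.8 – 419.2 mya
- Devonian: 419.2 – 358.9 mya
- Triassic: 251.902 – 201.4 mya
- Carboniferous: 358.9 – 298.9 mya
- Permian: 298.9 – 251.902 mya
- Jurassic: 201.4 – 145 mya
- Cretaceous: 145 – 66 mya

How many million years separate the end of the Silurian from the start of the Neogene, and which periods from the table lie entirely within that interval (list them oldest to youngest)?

The Silurian closes at 419.2 Ma and the Neogene opens at 23.03 Ma, so the interval is 419.2 − 23.03 = 396.17 Myr.
A period fits inside if it starts at or after 419.2 Ma and ends at or before 23.03 Ma; oldest first that gives Devonian, Carboniferous, Permian, Triassic, Jurassic, Cretaceous, Paleogene.

396.17 million years; Devonian, Carboniferous, Permian, Triassic, Jurassic, Cretaceous, Paleogene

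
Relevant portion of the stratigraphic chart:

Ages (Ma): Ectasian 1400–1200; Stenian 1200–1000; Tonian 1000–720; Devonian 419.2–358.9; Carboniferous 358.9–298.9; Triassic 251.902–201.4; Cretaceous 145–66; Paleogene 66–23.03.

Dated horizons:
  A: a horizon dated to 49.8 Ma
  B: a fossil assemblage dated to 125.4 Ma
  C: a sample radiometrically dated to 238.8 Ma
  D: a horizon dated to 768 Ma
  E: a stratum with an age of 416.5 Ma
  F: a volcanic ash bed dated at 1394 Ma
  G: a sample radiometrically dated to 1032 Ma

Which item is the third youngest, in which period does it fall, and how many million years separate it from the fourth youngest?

C, in the Triassic; 177.7 million years to E

Sorted youngest-first by Ma: A (49.8), B (125.4), C (238.8), E (416.5), D (768), G (1032), F (1394).
The third youngest is C at 238.8 Ma, which lies in 251.902–201.4 Ma: the Triassic.
The fourth youngest is E at 416.5 Ma; separation = |238.8 − 416.5| = 177.7 Myr.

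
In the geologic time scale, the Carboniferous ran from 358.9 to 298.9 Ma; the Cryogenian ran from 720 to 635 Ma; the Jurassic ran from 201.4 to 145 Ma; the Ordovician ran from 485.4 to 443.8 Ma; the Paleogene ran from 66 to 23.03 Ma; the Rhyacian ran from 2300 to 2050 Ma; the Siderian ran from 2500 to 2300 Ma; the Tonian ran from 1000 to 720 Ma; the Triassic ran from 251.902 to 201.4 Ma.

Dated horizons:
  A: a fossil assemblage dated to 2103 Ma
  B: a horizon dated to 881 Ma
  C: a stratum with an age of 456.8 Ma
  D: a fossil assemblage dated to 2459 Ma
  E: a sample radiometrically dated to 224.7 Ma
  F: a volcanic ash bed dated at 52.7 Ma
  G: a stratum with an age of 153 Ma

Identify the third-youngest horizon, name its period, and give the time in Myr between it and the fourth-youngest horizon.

Smaller Ma means younger, so youngest first: F 52.7 < G 153 < E 224.7 < C 456.8 < B 881 < A 2103 < D 2459.
Counting 3 along gives E (224.7 Ma); the excerpt puts that inside the Triassic, 251.902–201.4 Ma.
Next in line is C (456.8 Ma), and 456.8 − 224.7 = 232.1 Myr.

E, in the Triassic; 232.1 million years to C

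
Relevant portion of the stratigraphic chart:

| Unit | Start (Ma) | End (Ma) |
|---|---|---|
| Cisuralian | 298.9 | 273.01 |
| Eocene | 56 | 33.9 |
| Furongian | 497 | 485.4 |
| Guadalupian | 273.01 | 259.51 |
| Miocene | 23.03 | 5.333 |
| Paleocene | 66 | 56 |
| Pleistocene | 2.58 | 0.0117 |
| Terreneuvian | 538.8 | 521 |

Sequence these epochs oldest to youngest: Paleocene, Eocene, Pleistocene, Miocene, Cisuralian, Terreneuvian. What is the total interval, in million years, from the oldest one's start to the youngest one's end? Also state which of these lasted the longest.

Terreneuvian → Cisuralian → Paleocene → Eocene → Miocene → Pleistocene; total span 538.7883 Myr; longest is Cisuralian

Start ages (Ma): Terreneuvian 538.8, Cisuralian 298.9, Paleocene 66, Eocene 56, Miocene 23.03, Pleistocene 2.58.
Ordered oldest to youngest: Terreneuvian, Cisuralian, Paleocene, Eocene, Miocene, Pleistocene.
Span = 538.8 − 0.0117 = 538.7883 Myr.
Durations: Eocene 22.1, Paleocene 10, Miocene 17.697, Terreneuvian 17.8, Cisuralian 25.89, Pleistocene 2.5683 → longest is Cisuralian (25.89 Myr).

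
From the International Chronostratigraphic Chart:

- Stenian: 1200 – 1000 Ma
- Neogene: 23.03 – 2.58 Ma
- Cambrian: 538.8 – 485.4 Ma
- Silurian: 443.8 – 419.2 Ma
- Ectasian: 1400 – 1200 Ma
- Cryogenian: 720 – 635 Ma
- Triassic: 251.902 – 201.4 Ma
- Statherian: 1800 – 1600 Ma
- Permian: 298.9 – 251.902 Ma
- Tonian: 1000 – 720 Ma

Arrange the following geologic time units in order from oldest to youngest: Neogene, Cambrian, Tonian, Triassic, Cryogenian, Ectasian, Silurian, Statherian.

Statherian, Ectasian, Tonian, Cryogenian, Cambrian, Silurian, Triassic, Neogene

The oldest of these is Statherian (starts 1800 Ma) and the youngest is Neogene (ends 2.58 Ma).
In between, by decreasing start age: Ectasian (1400), Tonian (1000), Cryogenian (720), Cambrian (538.8), Silurian (443.8), Triassic (251.902).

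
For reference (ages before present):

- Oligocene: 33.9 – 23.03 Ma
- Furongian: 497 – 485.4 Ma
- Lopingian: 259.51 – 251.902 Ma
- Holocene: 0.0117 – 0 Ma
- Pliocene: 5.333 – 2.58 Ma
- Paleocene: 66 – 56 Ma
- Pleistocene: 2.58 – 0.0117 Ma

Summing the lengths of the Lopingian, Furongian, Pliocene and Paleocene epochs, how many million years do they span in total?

31.961 million years

Each duration: Lopingian = 7.608; Furongian = 11.6; Pliocene = 2.753; Paleocene = 10.
Sum: 7.608 + 11.6 + 2.753 + 10 = 31.961 Myr.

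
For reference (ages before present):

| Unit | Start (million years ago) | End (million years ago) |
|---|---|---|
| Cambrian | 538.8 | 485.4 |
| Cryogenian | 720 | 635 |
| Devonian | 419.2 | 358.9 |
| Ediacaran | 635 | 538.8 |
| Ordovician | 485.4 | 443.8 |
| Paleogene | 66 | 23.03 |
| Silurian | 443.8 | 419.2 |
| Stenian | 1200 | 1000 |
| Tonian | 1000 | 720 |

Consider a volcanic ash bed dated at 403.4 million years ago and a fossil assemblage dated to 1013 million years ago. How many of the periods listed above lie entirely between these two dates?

The older date is 1013 Ma and the younger is 403.4 Ma.
Periods with start < 1013 and end > 403.4 Ma: Tonian (1000–720), Cryogenian (720–635), Ediacaran (635–538.8), Cambrian (538.8–485.4), Ordovician (485.4–443.8), Silurian (443.8–419.2).
That is 6 complete periods.

6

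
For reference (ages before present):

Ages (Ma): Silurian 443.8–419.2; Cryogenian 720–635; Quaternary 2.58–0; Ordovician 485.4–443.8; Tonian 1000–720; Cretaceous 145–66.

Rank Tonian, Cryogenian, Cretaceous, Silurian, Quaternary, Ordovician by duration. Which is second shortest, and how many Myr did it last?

Silurian, 24.6 million years

Start − end for each: Tonian 1000 − 720 = 280; Cryogenian 720 − 635 = 85; Cretaceous 145 − 66 = 79; Silurian 443.8 − 419.2 = 24.6; Quaternary 2.58 − 0 = 2.58; Ordovician 485.4 − 443.8 = 41.6.
Ranking these from shortest: Quaternary < Silurian < Ordovician < Cretaceous < Cryogenian < Tonian.
Position 2 in that ranking is Silurian, which lasted 24.6 Myr.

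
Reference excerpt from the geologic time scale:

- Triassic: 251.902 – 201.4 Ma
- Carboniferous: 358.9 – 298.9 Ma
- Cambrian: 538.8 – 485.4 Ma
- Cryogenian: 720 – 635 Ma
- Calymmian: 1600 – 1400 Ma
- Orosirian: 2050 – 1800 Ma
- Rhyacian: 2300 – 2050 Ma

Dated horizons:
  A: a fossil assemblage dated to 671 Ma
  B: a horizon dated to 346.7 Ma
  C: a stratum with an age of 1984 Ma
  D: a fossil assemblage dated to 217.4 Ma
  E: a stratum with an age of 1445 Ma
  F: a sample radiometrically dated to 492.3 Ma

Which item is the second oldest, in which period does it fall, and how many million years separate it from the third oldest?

Larger Ma means older, so oldest first: C 1984 > E 1445 > A 671 > F 492.3 > B 346.7 > D 217.4.
Counting 2 along gives E (1445 Ma); the excerpt puts that inside the Calymmian, 1600–1400 Ma.
Next in line is A (671 Ma), and 1445 − 671 = 774 Myr.

E, in the Calymmian; 774 million years to A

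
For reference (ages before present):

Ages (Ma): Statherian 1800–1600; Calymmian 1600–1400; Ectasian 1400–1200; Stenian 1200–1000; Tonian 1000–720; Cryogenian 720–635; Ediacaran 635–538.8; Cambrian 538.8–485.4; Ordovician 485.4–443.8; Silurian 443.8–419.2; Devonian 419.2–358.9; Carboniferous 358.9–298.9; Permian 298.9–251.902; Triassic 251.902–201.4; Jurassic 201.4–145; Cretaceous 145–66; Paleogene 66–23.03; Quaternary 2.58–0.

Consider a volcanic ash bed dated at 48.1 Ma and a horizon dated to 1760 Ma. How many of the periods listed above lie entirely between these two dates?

1760 Ma sits inside the Statherian (1800–1600) and 48.1 Ma inside the Paleogene (66–23.03); neither of those is wholly between the two dates.
The listed periods lying completely between them are Calymmian, Ectasian, Stenian, Tonian, Cryogenian, Ediacaran, Cambrian, Ordovician, Silurian, Devonian, Carboniferous, Permian, Triassic, Jurassic, Cretaceous — 15 in all.

15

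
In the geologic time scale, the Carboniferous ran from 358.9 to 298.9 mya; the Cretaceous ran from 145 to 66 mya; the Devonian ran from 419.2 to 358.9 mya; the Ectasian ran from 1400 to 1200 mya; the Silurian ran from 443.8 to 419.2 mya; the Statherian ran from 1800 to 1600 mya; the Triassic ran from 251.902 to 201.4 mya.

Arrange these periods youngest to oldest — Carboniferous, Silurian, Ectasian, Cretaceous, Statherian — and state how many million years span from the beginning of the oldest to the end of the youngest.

Start ages (Ma): Statherian 1800, Ectasian 1400, Silurian 443.8, Carboniferous 358.9, Cretaceous 145.
Ordered youngest to oldest: Cretaceous, Carboniferous, Silurian, Ectasian, Statherian.
Span = 1800 − 66 = 1734 Myr.

Cretaceous, Carboniferous, Silurian, Ectasian, Statherian; total span 1734 Myr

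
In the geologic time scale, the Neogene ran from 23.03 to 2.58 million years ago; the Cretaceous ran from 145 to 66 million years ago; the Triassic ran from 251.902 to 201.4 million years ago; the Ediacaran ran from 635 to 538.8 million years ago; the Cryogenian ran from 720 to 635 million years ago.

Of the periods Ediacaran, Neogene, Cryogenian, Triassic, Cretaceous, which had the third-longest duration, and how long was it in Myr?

Cretaceous, 79 million years

Start − end for each: Ediacaran 635 − 538.8 = 96.2; Neogene 23.03 − 2.58 = 20.45; Cryogenian 720 − 635 = 85; Triassic 251.902 − 201.4 = 50.502; Cretaceous 145 − 66 = 79.
Ranking these from longest: Ediacaran > Cryogenian > Cretaceous > Triassic > Neogene.
Position 3 in that ranking is Cretaceous, which lasted 79 Myr.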